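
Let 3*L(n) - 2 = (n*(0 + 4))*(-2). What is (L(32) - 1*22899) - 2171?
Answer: -75464/3 ≈ -25155.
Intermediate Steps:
L(n) = ⅔ - 8*n/3 (L(n) = ⅔ + ((n*(0 + 4))*(-2))/3 = ⅔ + ((n*4)*(-2))/3 = ⅔ + ((4*n)*(-2))/3 = ⅔ + (-8*n)/3 = ⅔ - 8*n/3)
(L(32) - 1*22899) - 2171 = ((⅔ - 8/3*32) - 1*22899) - 2171 = ((⅔ - 256/3) - 22899) - 2171 = (-254/3 - 22899) - 2171 = -68951/3 - 2171 = -75464/3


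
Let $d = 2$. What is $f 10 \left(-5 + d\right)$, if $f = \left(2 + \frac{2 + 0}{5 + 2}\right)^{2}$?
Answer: $- \frac{7680}{49} \approx -156.73$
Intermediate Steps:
$f = \frac{256}{49}$ ($f = \left(2 + \frac{2}{7}\right)^{2} = \left(\frac{16}{7}\right)^{2} = \frac{256}{49} \approx 5.2245$)
$f 10 \left(-5 + d\right) = \frac{256}{49} \cdot 10 \left(-5 + 2\right) = \frac{2560}{49} \left(-3\right) = - \frac{7680}{49}$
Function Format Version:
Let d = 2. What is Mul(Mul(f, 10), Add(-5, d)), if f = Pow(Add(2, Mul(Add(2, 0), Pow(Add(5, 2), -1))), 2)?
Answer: Rational(-7680, 49) ≈ -156.73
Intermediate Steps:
f = Rational(256, 49) (f = Pow(Add(2, Mul(2, Pow(7, -1))), 2) = Pow(Add(2, Mul(2, Rational(1, 7))), 2) = Pow(Add(2, Rational(2, 7)), 2) = Pow(Rational(16, 7), 2) = Rational(256, 49) ≈ 5.2245)
Mul(Mul(f, 10), Add(-5, d)) = Mul(Mul(Rational(256, 49), 10), Add(-5, 2)) = Mul(Rational(2560, 49), -3) = Rational(-7680, 49)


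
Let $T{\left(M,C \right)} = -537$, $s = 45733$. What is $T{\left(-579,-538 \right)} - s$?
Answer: $-46270$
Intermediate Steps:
$T{\left(-579,-538 \right)} - s = -537 - 45733 = -46270$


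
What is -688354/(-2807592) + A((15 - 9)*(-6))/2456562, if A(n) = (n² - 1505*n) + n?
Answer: 153886431619/574751984892 ≈ 0.26774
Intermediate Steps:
A(n) = n² - 1504*n
-688354/(-2807592) + A((15 - 9)*(-6))/2456562 = -688354/(-2807592) + (((15 - 9)*(-6))*(-1504 + (15 - 9)*(-6)))/2456562 = -688354*(-1/2807592) + ((6*(-6))*(-1504 + 6*(-6)))*(1/2456562) = 344177/1403796 - 36*(-1504 - 36)*(1/2456562) = 344177/1403796 - 36*(-1540)*(1/2456562) = 344177/1403796 + 55440*(1/2456562) = 344177/1403796 + 9240/409427 = 153886431619/574751984892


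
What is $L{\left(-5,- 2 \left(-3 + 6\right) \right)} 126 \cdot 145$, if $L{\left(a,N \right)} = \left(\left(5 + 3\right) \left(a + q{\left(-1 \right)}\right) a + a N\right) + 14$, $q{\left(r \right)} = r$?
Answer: $5188680$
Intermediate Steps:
$L{\left(a,N \right)} = 14 + N a + a \left(-8 + 8 a\right)$ ($L{\left(a,N \right)} = \left(\left(5 + 3\right) \left(a - 1\right) a + a N\right) + 14 = \left(8 \left(-1 + a\right) a + N a\right) + 14 = \left(\left(-8 + 8 a\right) a + N a\right) + 14 = \left(a \left(-8 + 8 a\right) + N a\right) + 14 = \left(N a + a \left(-8 + 8 a\right)\right) + 14 = 14 + N a + a \left(-8 + 8 a\right)$)
$L{\left(-5,- 2 \left(-3 + 6\right) \right)} 126 \cdot 145 = \left(14 - -40 + 8 \left(-5\right)^{2} + - 2 \left(-3 + 6\right) \left(-5\right)\right) 126 \cdot 145 = \left(14 + 40 + 8 \cdot 25 + \left(-2\right) 3 \left(-5\right)\right) 126 \cdot 145 = \left(14 + 40 + 200 - -30\right) 126 \cdot 145 = \left(14 + 40 + 200 + 30\right) 126 \cdot 145 = 284 \cdot 126 \cdot 145 = 35784 \cdot 145 = 5188680$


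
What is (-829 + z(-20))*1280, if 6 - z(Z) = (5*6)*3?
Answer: -1168640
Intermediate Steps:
z(Z) = -84 (z(Z) = 6 - 5*6*3 = 6 - 30*3 = 6 - 1*90 = 6 - 90 = -84)
(-829 + z(-20))*1280 = (-829 - 84)*1280 = -913*1280 = -1168640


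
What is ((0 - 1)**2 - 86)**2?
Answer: 7225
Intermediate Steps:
((0 - 1)**2 - 86)**2 = ((-1)**2 - 86)**2 = (1 - 86)**2 = (-85)**2 = 7225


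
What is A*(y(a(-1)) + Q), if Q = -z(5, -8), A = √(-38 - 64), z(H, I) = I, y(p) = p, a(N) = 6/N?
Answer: 2*I*√102 ≈ 20.199*I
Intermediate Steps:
A = I*√102 (A = √(-102) = I*√102 ≈ 10.1*I)
Q = 8 (Q = -1*(-8) = 8)
A*(y(a(-1)) + Q) = (I*√102)*(6/(-1) + 8) = (I*√102)*(6*(-1) + 8) = (I*√102)*(-6 + 8) = (I*√102)*2 = 2*I*√102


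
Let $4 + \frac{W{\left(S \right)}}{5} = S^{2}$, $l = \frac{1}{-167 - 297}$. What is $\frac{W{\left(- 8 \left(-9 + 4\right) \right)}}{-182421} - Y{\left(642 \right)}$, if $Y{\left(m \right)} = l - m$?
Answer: $\frac{18112502183}{28214448} \approx 641.96$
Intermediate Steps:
$l = - \frac{1}{464}$ ($l = \frac{1}{-464} = - \frac{1}{464} \approx -0.0021552$)
$W{\left(S \right)} = -20 + 5 S^{2}$
$Y{\left(m \right)} = - \frac{1}{464} - m$
$\frac{W{\left(- 8 \left(-9 + 4\right) \right)}}{-182421} - Y{\left(642 \right)} = \frac{-20 + 5 \left(- 8 \left(-9 + 4\right)\right)^{2}}{-182421} - \left(- \frac{1}{464} - 642\right) = \left(-20 + 5 \left(\left(-8\right) \left(-5\right)\right)^{2}\right) \left(- \frac{1}{182421}\right) - \left(- \frac{1}{464} - 642\right) = \left(-20 + 5 \cdot 40^{2}\right) \left(- \frac{1}{182421}\right) - - \frac{297889}{464} = \left(-20 + 5 \cdot 1600\right) \left(- \frac{1}{182421}\right) + \frac{297889}{464} = \left(-20 + 8000\right) \left(- \frac{1}{182421}\right) + \frac{297889}{464} = 7980 \left(- \frac{1}{182421}\right) + \frac{297889}{464} = - \frac{2660}{60807} + \frac{297889}{464} = \frac{18112502183}{28214448}$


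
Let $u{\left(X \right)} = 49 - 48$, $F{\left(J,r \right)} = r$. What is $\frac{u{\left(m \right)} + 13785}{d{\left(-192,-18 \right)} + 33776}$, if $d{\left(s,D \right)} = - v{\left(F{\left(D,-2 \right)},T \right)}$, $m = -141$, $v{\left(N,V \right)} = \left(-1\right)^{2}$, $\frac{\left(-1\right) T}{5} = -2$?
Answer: $\frac{13786}{33775} \approx 0.40817$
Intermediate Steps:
$T = 10$ ($T = \left(-5\right) \left(-2\right) = 10$)
$v{\left(N,V \right)} = 1$
$u{\left(X \right)} = 1$
$d{\left(s,D \right)} = -1$ ($d{\left(s,D \right)} = \left(-1\right) 1 = -1$)
$\frac{u{\left(m \right)} + 13785}{d{\left(-192,-18 \right)} + 33776} = \frac{1 + 13785}{-1 + 33776} = \frac{13786}{33775}$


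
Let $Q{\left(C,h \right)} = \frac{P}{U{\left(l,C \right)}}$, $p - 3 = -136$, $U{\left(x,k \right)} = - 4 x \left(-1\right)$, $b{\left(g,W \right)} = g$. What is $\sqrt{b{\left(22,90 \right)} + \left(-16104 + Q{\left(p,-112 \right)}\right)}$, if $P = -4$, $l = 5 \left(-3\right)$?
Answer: $\frac{i \sqrt{3618435}}{15} \approx 126.81 i$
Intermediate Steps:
$l = -15$
$U{\left(x,k \right)} = 4 x$
$p = -133$ ($p = 3 - 136 = -133$)
$Q{\left(C,h \right)} = \frac{1}{15}$ ($Q{\left(C,h \right)} = - \frac{4}{4 \left(-15\right)} = - \frac{4}{-60} = \left(-4\right) \left(- \frac{1}{60}\right) = \frac{1}{15}$)
$\sqrt{b{\left(22,90 \right)} + \left(-16104 + Q{\left(p,-112 \right)}\right)} = \sqrt{22 + \left(-16104 + \frac{1}{15}\right)} = \sqrt{22 - \frac{241559}{15}} = \sqrt{- \frac{241229}{15}} = \frac{i \sqrt{3618435}}{15}$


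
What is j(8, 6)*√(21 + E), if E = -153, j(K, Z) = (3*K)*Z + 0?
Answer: 288*I*√33 ≈ 1654.4*I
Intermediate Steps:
j(K, Z) = 3*K*Z (j(K, Z) = 3*K*Z + 0 = 3*K*Z)
j(8, 6)*√(21 + E) = (3*8*6)*√(21 - 153) = 144*√(-132) = 144*(2*I*√33) = 288*I*√33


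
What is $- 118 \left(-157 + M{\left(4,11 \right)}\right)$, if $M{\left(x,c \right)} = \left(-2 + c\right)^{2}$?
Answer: $8968$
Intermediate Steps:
$- 118 \left(-157 + M{\left(4,11 \right)}\right) = - 118 \left(-157 + \left(-2 + 11\right)^{2}\right) = - 118 \left(-157 + 9^{2}\right) = - 118 \left(-157 + 81\right) = \left(-118\right) \left(-76\right) = 8968$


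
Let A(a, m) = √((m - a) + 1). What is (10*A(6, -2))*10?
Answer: 100*I*√7 ≈ 264.58*I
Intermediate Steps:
A(a, m) = √(1 + m - a)
(10*A(6, -2))*10 = (10*√(1 - 2 - 1*6))*10 = (10*√(1 - 2 - 6))*10 = (10*√(-7))*10 = (10*(I*√7))*10 = (10*I*√7)*10 = 100*I*√7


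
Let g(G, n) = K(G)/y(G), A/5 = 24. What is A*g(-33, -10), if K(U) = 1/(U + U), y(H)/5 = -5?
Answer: 4/55 ≈ 0.072727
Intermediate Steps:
A = 120 (A = 5*24 = 120)
y(H) = -25 (y(H) = 5*(-5) = -25)
K(U) = 1/(2*U)
g(G, n) = -1/(50*G) (g(G, n) = (1/(2*G))/(-25) = (1/(2*G))*(-1/25) = -1/(50*G))
A*g(-33, -10) = 120*(-1/50/(-33)) = 120*(-1/50*(-1/33)) = 120*(1/1650) = 4/55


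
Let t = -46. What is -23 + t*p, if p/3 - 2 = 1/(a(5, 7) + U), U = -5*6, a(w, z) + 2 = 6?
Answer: -3818/13 ≈ -293.69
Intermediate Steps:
a(w, z) = 4 (a(w, z) = -2 + 6 = 4)
U = -30
p = 153/26 (p = 6 + 3/(4 - 30) = 6 + 3/(-26) = 6 + 3*(-1/26) = 6 - 3/26 = 153/26 ≈ 5.8846)
-23 + t*p = -23 - 46*153/26 = -23 - 3519/13 = -3818/13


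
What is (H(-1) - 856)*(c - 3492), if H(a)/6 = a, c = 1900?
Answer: 1372304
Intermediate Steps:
H(a) = 6*a
(H(-1) - 856)*(c - 3492) = (6*(-1) - 856)*(1900 - 3492) = (-6 - 856)*(-1592) = -862*(-1592) = 1372304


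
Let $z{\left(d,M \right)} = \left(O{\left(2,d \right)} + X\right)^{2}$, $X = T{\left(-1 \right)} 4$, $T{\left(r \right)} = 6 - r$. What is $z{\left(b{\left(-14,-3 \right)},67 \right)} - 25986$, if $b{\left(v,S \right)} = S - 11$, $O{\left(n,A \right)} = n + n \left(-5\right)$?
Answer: $-25586$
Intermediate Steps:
$O{\left(n,A \right)} = - 4 n$ ($O{\left(n,A \right)} = n - 5 n = - 4 n$)
$X = 28$ ($X = \left(6 - -1\right) 4 = \left(6 + 1\right) 4 = 7 \cdot 4 = 28$)
$b{\left(v,S \right)} = -11 + S$
$z{\left(d,M \right)} = 400$ ($z{\left(d,M \right)} = \left(\left(-4\right) 2 + 28\right)^{2} = \left(-8 + 28\right)^{2} = 20^{2} = 400$)
$z{\left(b{\left(-14,-3 \right)},67 \right)} - 25986 = 400 - 25986 = -25586$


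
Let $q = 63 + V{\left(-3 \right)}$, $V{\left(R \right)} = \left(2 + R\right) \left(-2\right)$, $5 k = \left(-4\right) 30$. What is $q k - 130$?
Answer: $-1690$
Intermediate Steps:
$k = -24$ ($k = \frac{\left(-4\right) 30}{5} = \frac{1}{5} \left(-120\right) = -24$)
$V{\left(R \right)} = -4 - 2 R$
$q = 65$ ($q = 63 - -2 = 63 + \left(-4 + 6\right) = 63 + 2 = 65$)
$q k - 130 = 65 \left(-24\right) - 130 = -1560 - 130 = -1690$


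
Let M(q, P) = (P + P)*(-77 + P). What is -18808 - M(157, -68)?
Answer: -38528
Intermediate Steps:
M(q, P) = 2*P*(-77 + P) (M(q, P) = (2*P)*(-77 + P) = 2*P*(-77 + P))
-18808 - M(157, -68) = -18808 - 2*(-68)*(-77 - 68) = -18808 - 2*(-68)*(-145) = -18808 - 1*19720 = -18808 - 19720 = -38528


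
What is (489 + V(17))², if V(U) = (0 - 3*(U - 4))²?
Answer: 4040100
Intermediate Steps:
V(U) = (12 - 3*U)² (V(U) = (0 - 3*(-4 + U))² = (0 + (12 - 3*U))² = (12 - 3*U)²)
(489 + V(17))² = (489 + 9*(-4 + 17)²)² = (489 + 9*13²)² = (489 + 9*169)² = (489 + 1521)² = 2010² = 4040100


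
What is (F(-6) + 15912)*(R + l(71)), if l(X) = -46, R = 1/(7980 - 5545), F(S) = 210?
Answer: -1805809098/2435 ≈ -7.4161e+5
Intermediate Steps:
R = 1/2435 ≈ 0.00041068
(F(-6) + 15912)*(R + l(71)) = (210 + 15912)*(1/2435 - 46) = 16122*(-112009/2435) = -1805809098/2435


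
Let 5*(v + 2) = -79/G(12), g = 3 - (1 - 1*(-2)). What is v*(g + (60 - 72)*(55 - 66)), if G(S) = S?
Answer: -2189/5 ≈ -437.80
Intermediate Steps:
g = 0 (g = 3 - (1 + 2) = 3 - 1*3 = 3 - 3 = 0)
v = -199/60 (v = -2 + (-79/12)/5 = -2 + (-79*1/12)/5 = -2 + (⅕)*(-79/12) = -2 - 79/60 = -199/60 ≈ -3.3167)
v*(g + (60 - 72)*(55 - 66)) = -199*(0 + (60 - 72)*(55 - 66))/60 = -199*(0 - 12*(-11))/60 = -199*(0 + 132)/60 = -199/60*132 = -2189/5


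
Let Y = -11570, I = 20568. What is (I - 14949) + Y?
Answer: -5951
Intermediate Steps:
(I - 14949) + Y = (20568 - 14949) - 11570 = 5619 - 11570 = -5951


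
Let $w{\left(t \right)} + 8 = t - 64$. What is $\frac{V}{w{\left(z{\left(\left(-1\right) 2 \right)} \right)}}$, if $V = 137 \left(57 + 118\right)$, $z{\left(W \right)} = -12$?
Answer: $- \frac{3425}{12} \approx -285.42$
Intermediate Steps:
$V = 23975$ ($V = 137 \cdot 175 = 23975$)
$w{\left(t \right)} = -72 + t$ ($w{\left(t \right)} = -8 + \left(t - 64\right) = -8 + \left(-64 + t\right) = -72 + t$)
$\frac{V}{w{\left(z{\left(\left(-1\right) 2 \right)} \right)}} = \frac{23975}{-72 - 12} = \frac{23975}{-84} = 23975 \left(- \frac{1}{84}\right) = - \frac{3425}{12}$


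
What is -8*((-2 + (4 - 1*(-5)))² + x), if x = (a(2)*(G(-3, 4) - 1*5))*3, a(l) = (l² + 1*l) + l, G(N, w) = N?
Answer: 1144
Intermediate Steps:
a(l) = l² + 2*l (a(l) = (l² + l) + l = (l + l²) + l = l² + 2*l)
x = -192 (x = ((2*(2 + 2))*(-3 - 1*5))*3 = ((2*4)*(-3 - 5))*3 = (8*(-8))*3 = -64*3 = -192)
-8*((-2 + (4 - 1*(-5)))² + x) = -8*((-2 + (4 - 1*(-5)))² - 192) = -8*((-2 + (4 + 5))² - 192) = -8*((-2 + 9)² - 192) = -8*(7² - 192) = -8*(49 - 192) = -8*(-143) = 1144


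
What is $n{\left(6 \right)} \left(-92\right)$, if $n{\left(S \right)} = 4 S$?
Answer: $-2208$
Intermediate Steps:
$n{\left(6 \right)} \left(-92\right) = 4 \cdot 6 \left(-92\right) = 24 \left(-92\right) = -2208$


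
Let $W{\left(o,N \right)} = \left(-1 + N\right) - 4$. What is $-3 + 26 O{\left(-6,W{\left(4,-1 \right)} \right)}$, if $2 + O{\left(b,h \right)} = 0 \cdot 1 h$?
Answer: $-55$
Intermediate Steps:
$W{\left(o,N \right)} = -5 + N$
$O{\left(b,h \right)} = -2$ ($O{\left(b,h \right)} = -2 + 0 \cdot 1 h = -2 + 0 h = -2 + 0 = -2$)
$-3 + 26 O{\left(-6,W{\left(4,-1 \right)} \right)} = -3 + 26 \left(-2\right) = -3 - 52 = -55$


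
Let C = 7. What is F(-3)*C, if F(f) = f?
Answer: -21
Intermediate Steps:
F(-3)*C = -3*7 = -21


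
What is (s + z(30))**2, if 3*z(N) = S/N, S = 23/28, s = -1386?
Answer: 12198932333809/6350400 ≈ 1.9210e+6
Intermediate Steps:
S = 23/28 (S = 23*(1/28) = 23/28 ≈ 0.82143)
z(N) = 23/(84*N) (z(N) = (23/(28*N))/3 = 23/(84*N))
(s + z(30))**2 = (-1386 + (23/84)/30)**2 = (-1386 + (23/84)*(1/30))**2 = (-1386 + 23/2520)**2 = (-3492697/2520)**2 = 12198932333809/6350400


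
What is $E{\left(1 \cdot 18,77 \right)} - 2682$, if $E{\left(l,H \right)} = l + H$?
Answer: $-2587$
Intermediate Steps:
$E{\left(l,H \right)} = H + l$
$E{\left(1 \cdot 18,77 \right)} - 2682 = \left(77 + 1 \cdot 18\right) - 2682 = \left(77 + 18\right) - 2682 = 95 - 2682 = -2587$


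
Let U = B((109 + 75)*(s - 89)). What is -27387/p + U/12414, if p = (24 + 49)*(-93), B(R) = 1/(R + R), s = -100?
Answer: 7882147739849/1953916128864 ≈ 4.0340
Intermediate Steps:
B(R) = 1/(2*R)
U = -1/69552 (U = 1/(2*(((109 + 75)*(-100 - 89)))) = 1/(2*((184*(-189)))) = (½)/(-34776) = (½)*(-1/34776) = -1/69552 ≈ -1.4378e-5)
p = -6789 (p = 73*(-93) = -6789)
-27387/p + U/12414 = -27387/(-6789) - 1/69552/12414 = -27387*(-1/6789) - 1/69552*1/12414 = 9129/2263 - 1/863418528 = 7882147739849/1953916128864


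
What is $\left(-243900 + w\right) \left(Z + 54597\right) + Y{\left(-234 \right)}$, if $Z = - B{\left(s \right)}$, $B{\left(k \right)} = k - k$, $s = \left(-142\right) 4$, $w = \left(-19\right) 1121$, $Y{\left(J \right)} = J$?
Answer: $-14479070037$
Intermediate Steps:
$w = -21299$
$s = -568$
$B{\left(k \right)} = 0$
$Z = 0$ ($Z = \left(-1\right) 0 = 0$)
$\left(-243900 + w\right) \left(Z + 54597\right) + Y{\left(-234 \right)} = \left(-243900 - 21299\right) \left(0 + 54597\right) - 234 = \left(-265199\right) 54597 - 234 = -14479069803 - 234 = -14479070037$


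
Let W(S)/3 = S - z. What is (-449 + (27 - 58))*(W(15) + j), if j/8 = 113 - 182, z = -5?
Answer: 236160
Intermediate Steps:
j = -552 (j = 8*(113 - 182) = 8*(-69) = -552)
W(S) = 15 + 3*S (W(S) = 3*(S - 1*(-5)) = 3*(S + 5) = 3*(5 + S) = 15 + 3*S)
(-449 + (27 - 58))*(W(15) + j) = (-449 + (27 - 58))*((15 + 3*15) - 552) = (-449 - 31)*((15 + 45) - 552) = -480*(60 - 552) = -480*(-492) = 236160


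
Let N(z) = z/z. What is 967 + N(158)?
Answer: 968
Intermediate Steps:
N(z) = 1
967 + N(158) = 967 + 1 = 968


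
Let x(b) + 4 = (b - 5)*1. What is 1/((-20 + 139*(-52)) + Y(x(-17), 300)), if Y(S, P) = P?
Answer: -1/6948 ≈ -0.00014393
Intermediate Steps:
x(b) = -9 + b (x(b) = -4 + (b - 5)*1 = -4 + (-5 + b)*1 = -4 + (-5 + b) = -9 + b)
1/((-20 + 139*(-52)) + Y(x(-17), 300)) = 1/((-20 + 139*(-52)) + 300) = 1/((-20 - 7228) + 300) = 1/(-7248 + 300) = 1/(-6948) = -1/6948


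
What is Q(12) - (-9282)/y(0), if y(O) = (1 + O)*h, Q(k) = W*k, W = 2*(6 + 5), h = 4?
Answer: 5169/2 ≈ 2584.5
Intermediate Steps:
W = 22 (W = 2*11 = 22)
Q(k) = 22*k
y(O) = 4 + 4*O (y(O) = (1 + O)*4 = 4 + 4*O)
Q(12) - (-9282)/y(0) = 22*12 - (-9282)/(4 + 4*0) = 264 - (-9282)/(4 + 0) = 264 - (-9282)/4 = 264 - 78*(-119/4) = 264 + 4641/2 = 5169/2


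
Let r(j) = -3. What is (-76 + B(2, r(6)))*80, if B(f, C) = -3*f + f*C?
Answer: -7040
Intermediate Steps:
B(f, C) = -3*f + C*f
(-76 + B(2, r(6)))*80 = (-76 + 2*(-3 - 3))*80 = (-76 + 2*(-6))*80 = (-76 - 12)*80 = -88*80 = -7040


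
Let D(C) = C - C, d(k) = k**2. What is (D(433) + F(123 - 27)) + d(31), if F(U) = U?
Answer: 1057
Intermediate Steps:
D(C) = 0
(D(433) + F(123 - 27)) + d(31) = (0 + (123 - 27)) + 31**2 = (0 + 96) + 961 = 96 + 961 = 1057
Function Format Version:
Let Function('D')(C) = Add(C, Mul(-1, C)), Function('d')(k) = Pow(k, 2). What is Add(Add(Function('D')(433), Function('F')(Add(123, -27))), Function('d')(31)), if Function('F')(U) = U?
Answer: 1057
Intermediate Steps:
Function('D')(C) = 0
Add(Add(Function('D')(433), Function('F')(Add(123, -27))), Function('d')(31)) = Add(Add(0, Add(123, -27)), Pow(31, 2)) = Add(Add(0, 96), 961) = Add(96, 961) = 1057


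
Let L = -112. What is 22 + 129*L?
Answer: -14426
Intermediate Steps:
22 + 129*L = 22 + 129*(-112) = 22 - 14448 = -14426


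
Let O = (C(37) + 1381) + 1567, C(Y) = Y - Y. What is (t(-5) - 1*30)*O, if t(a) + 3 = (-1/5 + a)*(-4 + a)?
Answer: 203412/5 ≈ 40682.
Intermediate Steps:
C(Y) = 0
t(a) = -3 + (-4 + a)*(-⅕ + a) (t(a) = -3 + (-1/5 + a)*(-4 + a) = -3 + (-1*⅕ + a)*(-4 + a) = -3 + (-⅕ + a)*(-4 + a) = -3 + (-4 + a)*(-⅕ + a))
O = 2948 (O = (0 + 1381) + 1567 = 1381 + 1567 = 2948)
(t(-5) - 1*30)*O = ((-11/5 + (-5)² - 21/5*(-5)) - 1*30)*2948 = ((-11/5 + 25 + 21) - 30)*2948 = (219/5 - 30)*2948 = (69/5)*2948 = 203412/5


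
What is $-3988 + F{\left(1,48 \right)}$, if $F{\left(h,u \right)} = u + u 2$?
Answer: $-3844$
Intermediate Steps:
$F{\left(h,u \right)} = 3 u$ ($F{\left(h,u \right)} = u + 2 u = 3 u$)
$-3988 + F{\left(1,48 \right)} = -3988 + 3 \cdot 48 = -3988 + 144 = -3844$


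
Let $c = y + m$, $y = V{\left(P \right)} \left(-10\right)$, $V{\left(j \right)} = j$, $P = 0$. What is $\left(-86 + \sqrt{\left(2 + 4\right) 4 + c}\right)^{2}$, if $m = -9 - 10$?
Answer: $\left(86 - \sqrt{5}\right)^{2} \approx 7016.4$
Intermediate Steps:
$y = 0$ ($y = 0 \left(-10\right) = 0$)
$m = -19$ ($m = -9 - 10 = -19$)
$c = -19$ ($c = 0 - 19 = -19$)
$\left(-86 + \sqrt{\left(2 + 4\right) 4 + c}\right)^{2} = \left(-86 + \sqrt{\left(2 + 4\right) 4 - 19}\right)^{2} = \left(-86 + \sqrt{6 \cdot 4 - 19}\right)^{2} = \left(-86 + \sqrt{24 - 19}\right)^{2} = \left(-86 + \sqrt{5}\right)^{2}$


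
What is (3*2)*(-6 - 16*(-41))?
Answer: 3900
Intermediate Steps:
(3*2)*(-6 - 16*(-41)) = 6*(-6 + 656) = 6*650 = 3900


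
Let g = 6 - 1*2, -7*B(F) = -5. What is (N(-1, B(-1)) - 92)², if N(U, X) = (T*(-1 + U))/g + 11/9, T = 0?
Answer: 667489/81 ≈ 8240.6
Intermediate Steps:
B(F) = 5/7 (B(F) = -⅐*(-5) = 5/7)
g = 4 (g = 6 - 2 = 4)
N(U, X) = 11/9 (N(U, X) = (0*(-1 + U))/4 + 11/9 = 0*(¼) + 11*(⅑) = 0 + 11/9 = 11/9)
(N(-1, B(-1)) - 92)² = (11/9 - 92)² = (-817/9)² = 667489/81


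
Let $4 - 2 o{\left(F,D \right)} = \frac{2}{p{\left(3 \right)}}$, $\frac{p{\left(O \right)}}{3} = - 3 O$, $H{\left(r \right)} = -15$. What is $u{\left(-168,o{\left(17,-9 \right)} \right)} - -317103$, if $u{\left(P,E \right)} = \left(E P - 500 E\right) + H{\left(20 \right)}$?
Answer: $\frac{8524636}{27} \approx 3.1573 \cdot 10^{5}$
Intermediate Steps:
$p{\left(O \right)} = - 9 O$ ($p{\left(O \right)} = 3 \left(- 3 O\right) = - 9 O$)
$o{\left(F,D \right)} = \frac{55}{27}$ ($o{\left(F,D \right)} = 2 - \frac{2 \frac{1}{\left(-9\right) 3}}{2} = 2 - \frac{2 \frac{1}{-27}}{2} = 2 - \frac{2 \left(- \frac{1}{27}\right)}{2} = 2 - - \frac{1}{27} = 2 + \frac{1}{27} = \frac{55}{27}$)
$u{\left(P,E \right)} = -15 - 500 E + E P$ ($u{\left(P,E \right)} = \left(E P - 500 E\right) - 15 = \left(- 500 E + E P\right) - 15 = -15 - 500 E + E P$)
$u{\left(-168,o{\left(17,-9 \right)} \right)} - -317103 = \left(-15 - \frac{27500}{27} + \frac{55}{27} \left(-168\right)\right) - -317103 = \left(-15 - \frac{27500}{27} - \frac{3080}{9}\right) + 317103 = - \frac{37145}{27} + 317103 = \frac{8524636}{27}$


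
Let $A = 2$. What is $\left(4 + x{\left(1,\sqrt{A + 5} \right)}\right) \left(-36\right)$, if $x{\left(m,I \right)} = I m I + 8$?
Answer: $-684$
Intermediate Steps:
$x{\left(m,I \right)} = 8 + m I^{2}$ ($x{\left(m,I \right)} = m I^{2} + 8 = 8 + m I^{2}$)
$\left(4 + x{\left(1,\sqrt{A + 5} \right)}\right) \left(-36\right) = \left(4 + \left(8 + 1 \left(\sqrt{2 + 5}\right)^{2}\right)\right) \left(-36\right) = \left(4 + \left(8 + 1 \left(\sqrt{7}\right)^{2}\right)\right) \left(-36\right) = \left(4 + \left(8 + 1 \cdot 7\right)\right) \left(-36\right) = \left(4 + \left(8 + 7\right)\right) \left(-36\right) = \left(4 + 15\right) \left(-36\right) = 19 \left(-36\right) = -684$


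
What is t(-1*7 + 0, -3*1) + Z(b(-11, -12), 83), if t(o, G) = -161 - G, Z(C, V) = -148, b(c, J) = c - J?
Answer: -306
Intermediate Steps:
t(-1*7 + 0, -3*1) + Z(b(-11, -12), 83) = (-161 - (-3)) - 148 = (-161 - 1*(-3)) - 148 = (-161 + 3) - 148 = -158 - 148 = -306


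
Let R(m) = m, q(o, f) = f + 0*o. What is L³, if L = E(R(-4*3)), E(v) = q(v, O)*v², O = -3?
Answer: -80621568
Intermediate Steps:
q(o, f) = f (q(o, f) = f + 0 = f)
E(v) = -3*v²
L = -432 (L = -3*(-4*3)² = -3*(-12)² = -3*144 = -432)
L³ = (-432)³ = -80621568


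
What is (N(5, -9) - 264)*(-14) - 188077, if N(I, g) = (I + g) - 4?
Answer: -184269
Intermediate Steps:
N(I, g) = -4 + I + g
(N(5, -9) - 264)*(-14) - 188077 = ((-4 + 5 - 9) - 264)*(-14) - 188077 = (-8 - 264)*(-14) - 188077 = -272*(-14) - 188077 = 3808 - 188077 = -184269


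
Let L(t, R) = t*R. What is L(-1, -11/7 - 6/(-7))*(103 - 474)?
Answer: -265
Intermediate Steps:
L(t, R) = R*t
L(-1, -11/7 - 6/(-7))*(103 - 474) = ((-11/7 - 6/(-7))*(-1))*(103 - 474) = ((-11*⅐ - 6*(-⅐))*(-1))*(-371) = ((-11/7 + 6/7)*(-1))*(-371) = -5/7*(-1)*(-371) = (5/7)*(-371) = -265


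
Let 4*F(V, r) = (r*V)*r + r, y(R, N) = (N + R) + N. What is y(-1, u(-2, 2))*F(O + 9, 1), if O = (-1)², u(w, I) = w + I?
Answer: -11/4 ≈ -2.7500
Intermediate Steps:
u(w, I) = I + w
O = 1
y(R, N) = R + 2*N
F(V, r) = r/4 + V*r²/4 (F(V, r) = ((r*V)*r + r)/4 = ((V*r)*r + r)/4 = (V*r² + r)/4 = (r + V*r²)/4 = r/4 + V*r²/4)
y(-1, u(-2, 2))*F(O + 9, 1) = (-1 + 2*(2 - 2))*((¼)*1*(1 + (1 + 9)*1)) = (-1 + 2*0)*((¼)*1*(1 + 10*1)) = (-1 + 0)*((¼)*1*(1 + 10)) = -11/4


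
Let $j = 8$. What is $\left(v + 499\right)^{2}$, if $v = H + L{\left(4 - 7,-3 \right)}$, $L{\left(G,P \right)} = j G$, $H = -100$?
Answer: $140625$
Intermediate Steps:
$L{\left(G,P \right)} = 8 G$
$v = -124$ ($v = -100 + 8 \left(4 - 7\right) = -100 + 8 \left(-3\right) = -100 - 24 = -124$)
$\left(v + 499\right)^{2} = \left(-124 + 499\right)^{2} = 375^{2} = 140625$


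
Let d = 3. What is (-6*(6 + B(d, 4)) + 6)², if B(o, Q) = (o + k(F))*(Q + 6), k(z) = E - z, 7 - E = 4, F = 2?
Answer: 72900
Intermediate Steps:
E = 3 (E = 7 - 1*4 = 7 - 4 = 3)
k(z) = 3 - z
B(o, Q) = (1 + o)*(6 + Q) (B(o, Q) = (o + (3 - 1*2))*(Q + 6) = (o + (3 - 2))*(6 + Q) = (o + 1)*(6 + Q) = (1 + o)*(6 + Q))
(-6*(6 + B(d, 4)) + 6)² = (-6*(6 + (6 + 4 + 6*3 + 4*3)) + 6)² = (-6*(6 + (6 + 4 + 18 + 12)) + 6)² = (-6*(6 + 40) + 6)² = (-6*46 + 6)² = (-276 + 6)² = (-270)² = 72900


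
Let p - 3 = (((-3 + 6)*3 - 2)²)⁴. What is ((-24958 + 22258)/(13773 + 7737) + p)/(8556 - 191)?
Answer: 1377788126/1999235 ≈ 689.16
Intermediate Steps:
p = 5764804 (p = 3 + (((-3 + 6)*3 - 2)²)⁴ = 3 + ((3*3 - 2)²)⁴ = 3 + ((9 - 2)²)⁴ = 3 + (7²)⁴ = 3 + 49⁴ = 3 + 5764801 = 5764804)
((-24958 + 22258)/(13773 + 7737) + p)/(8556 - 191) = ((-24958 + 22258)/(13773 + 7737) + 5764804)/(8556 - 191) = (-2700/21510 + 5764804)/8365 = (-2700*1/21510 + 5764804)*(1/8365) = (-30/239 + 5764804)*(1/8365) = (1377788126/239)*(1/8365) = 1377788126/1999235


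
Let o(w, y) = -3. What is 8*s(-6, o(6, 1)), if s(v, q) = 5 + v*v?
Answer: 328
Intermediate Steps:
s(v, q) = 5 + v²
8*s(-6, o(6, 1)) = 8*(5 + (-6)²) = 8*(5 + 36) = 8*41 = 328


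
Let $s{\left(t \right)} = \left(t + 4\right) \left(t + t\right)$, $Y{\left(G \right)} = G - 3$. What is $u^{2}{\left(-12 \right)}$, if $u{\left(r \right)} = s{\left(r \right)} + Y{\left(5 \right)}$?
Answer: $37636$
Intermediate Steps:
$Y{\left(G \right)} = -3 + G$
$s{\left(t \right)} = 2 t \left(4 + t\right)$ ($s{\left(t \right)} = \left(4 + t\right) 2 t = 2 t \left(4 + t\right)$)
$u{\left(r \right)} = 2 + 2 r \left(4 + r\right)$ ($u{\left(r \right)} = 2 r \left(4 + r\right) + \left(-3 + 5\right) = 2 r \left(4 + r\right) + 2 = 2 + 2 r \left(4 + r\right)$)
$u^{2}{\left(-12 \right)} = \left(2 + 2 \left(-12\right) \left(4 - 12\right)\right)^{2} = \left(2 + 2 \left(-12\right) \left(-8\right)\right)^{2} = \left(2 + 192\right)^{2} = 194^{2} = 37636$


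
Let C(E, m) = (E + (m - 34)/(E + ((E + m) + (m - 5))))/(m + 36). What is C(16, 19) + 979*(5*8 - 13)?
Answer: 3779960/143 ≈ 26433.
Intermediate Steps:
C(E, m) = (E + (-34 + m)/(-5 + 2*E + 2*m))/(36 + m) (C(E, m) = (E + (-34 + m)/(E + ((E + m) + (-5 + m))))/(36 + m) = (E + (-34 + m)/(E + (-5 + E + 2*m)))/(36 + m) = (E + (-34 + m)/(-5 + 2*E + 2*m))/(36 + m))
C(16, 19) + 979*(5*8 - 13) = (-34 + 19 - 5*16 + 2*16**2 + 2*16*19)/(-180 + 2*19**2 + 67*19 + 72*16 + 2*16*19) + 979*(5*8 - 13) = (-34 + 19 - 80 + 2*256 + 608)/(-180 + 2*361 + 1273 + 1152 + 608) + 979*(40 - 13) = (-34 + 19 - 80 + 512 + 608)/(-180 + 722 + 1273 + 1152 + 608) + 979*27 = 1025/3575 + 26433 = (1/3575)*1025 + 26433 = 41/143 + 26433 = 3779960/143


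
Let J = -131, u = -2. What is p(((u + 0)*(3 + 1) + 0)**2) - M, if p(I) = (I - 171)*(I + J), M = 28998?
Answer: -21829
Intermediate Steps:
p(I) = (-171 + I)*(-131 + I) (p(I) = (I - 171)*(I - 131) = (-171 + I)*(-131 + I))
p(((u + 0)*(3 + 1) + 0)**2) - M = (22401 + (((-2 + 0)*(3 + 1) + 0)**2)**2 - 302*((-2 + 0)*(3 + 1) + 0)**2) - 1*28998 = (22401 + ((-2*4 + 0)**2)**2 - 302*(-2*4 + 0)**2) - 28998 = (22401 + ((-8 + 0)**2)**2 - 302*(-8 + 0)**2) - 28998 = (22401 + ((-8)**2)**2 - 302*(-8)**2) - 28998 = (22401 + 64**2 - 302*64) - 28998 = (22401 + 4096 - 19328) - 28998 = 7169 - 28998 = -21829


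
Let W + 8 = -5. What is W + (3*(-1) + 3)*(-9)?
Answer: -13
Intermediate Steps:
W = -13 (W = -8 - 5 = -13)
W + (3*(-1) + 3)*(-9) = -13 + (3*(-1) + 3)*(-9) = -13 + (-3 + 3)*(-9) = -13 + 0*(-9) = -13 + 0 = -13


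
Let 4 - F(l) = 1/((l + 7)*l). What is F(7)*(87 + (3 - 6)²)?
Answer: 18768/49 ≈ 383.02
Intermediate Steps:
F(l) = 4 - 1/(l*(7 + l)) (F(l) = 4 - 1/((l + 7)*l) = 4 - 1/((7 + l)*l) = 4 - 1/(l*(7 + l)))
F(7)*(87 + (3 - 6)²) = ((-1 + 4*7² + 28*7)/(7*(7 + 7)))*(87 + (3 - 6)²) = ((⅐)*(-1 + 4*49 + 196)/14)*(87 + (-3)²) = ((⅐)*(1/14)*(-1 + 196 + 196))*(87 + 9) = ((⅐)*(1/14)*391)*96 = (391/98)*96 = 18768/49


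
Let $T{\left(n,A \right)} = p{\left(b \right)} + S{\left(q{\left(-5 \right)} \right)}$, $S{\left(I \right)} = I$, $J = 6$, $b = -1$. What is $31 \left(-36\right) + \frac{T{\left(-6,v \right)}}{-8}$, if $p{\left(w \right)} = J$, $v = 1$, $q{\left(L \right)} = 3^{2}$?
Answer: $- \frac{8943}{8} \approx -1117.9$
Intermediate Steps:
$q{\left(L \right)} = 9$
$p{\left(w \right)} = 6$
$T{\left(n,A \right)} = 15$ ($T{\left(n,A \right)} = 6 + 9 = 15$)
$31 \left(-36\right) + \frac{T{\left(-6,v \right)}}{-8} = 31 \left(-36\right) + \frac{15}{-8} = -1116 + 15 \left(- \frac{1}{8}\right) = -1116 - \frac{15}{8} = - \frac{8943}{8}$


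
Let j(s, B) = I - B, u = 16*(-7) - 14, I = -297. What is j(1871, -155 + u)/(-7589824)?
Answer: 1/474364 ≈ 2.1081e-6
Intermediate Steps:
u = -126 (u = -112 - 14 = -126)
j(s, B) = -297 - B
j(1871, -155 + u)/(-7589824) = (-297 - (-155 - 126))/(-7589824) = (-297 - 1*(-281))*(-1/7589824) = (-297 + 281)*(-1/7589824) = -16*(-1/7589824) = 1/474364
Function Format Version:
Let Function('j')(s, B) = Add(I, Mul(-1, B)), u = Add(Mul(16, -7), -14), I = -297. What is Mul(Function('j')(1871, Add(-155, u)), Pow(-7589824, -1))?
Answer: Rational(1, 474364) ≈ 2.1081e-6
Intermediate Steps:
u = -126 (u = Add(-112, -14) = -126)
Function('j')(s, B) = Add(-297, Mul(-1, B))
Mul(Function('j')(1871, Add(-155, u)), Pow(-7589824, -1)) = Mul(Add(-297, Mul(-1, Add(-155, -126))), Pow(-7589824, -1)) = Mul(Add(-297, Mul(-1, -281)), Rational(-1, 7589824)) = Mul(Add(-297, 281), Rational(-1, 7589824)) = Mul(-16, Rational(-1, 7589824)) = Rational(1, 474364)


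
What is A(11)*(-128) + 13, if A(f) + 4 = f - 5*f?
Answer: 6157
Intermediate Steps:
A(f) = -4 - 4*f (A(f) = -4 + (f - 5*f) = -4 - 4*f)
A(11)*(-128) + 13 = (-4 - 4*11)*(-128) + 13 = (-4 - 44)*(-128) + 13 = -48*(-128) + 13 = 6144 + 13 = 6157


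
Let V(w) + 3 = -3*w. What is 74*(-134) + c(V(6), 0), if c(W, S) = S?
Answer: -9916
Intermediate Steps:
V(w) = -3 - 3*w
74*(-134) + c(V(6), 0) = 74*(-134) + 0 = -9916 + 0 = -9916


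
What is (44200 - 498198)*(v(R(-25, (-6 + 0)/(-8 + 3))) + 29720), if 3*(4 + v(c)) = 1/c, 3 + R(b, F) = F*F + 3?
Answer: -728519921647/54 ≈ -1.3491e+10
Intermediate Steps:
R(b, F) = F² (R(b, F) = -3 + (F*F + 3) = -3 + (F² + 3) = -3 + (3 + F²) = F²)
v(c) = -4 + 1/(3*c)
(44200 - 498198)*(v(R(-25, (-6 + 0)/(-8 + 3))) + 29720) = (44200 - 498198)*((-4 + 1/(3*(((-6 + 0)/(-8 + 3))²))) + 29720) = -453998*((-4 + 1/(3*((-6/(-5))²))) + 29720) = -453998*((-4 + 1/(3*((-6*(-⅕))²))) + 29720) = -453998*((-4 + 1/(3*((6/5)²))) + 29720) = -453998*((-4 + 1/(3*(36/25))) + 29720) = -453998*((-4 + (⅓)*(25/36)) + 29720) = -453998*((-4 + 25/108) + 29720) = -453998*(-407/108 + 29720) = -453998*3209353/108 = -728519921647/54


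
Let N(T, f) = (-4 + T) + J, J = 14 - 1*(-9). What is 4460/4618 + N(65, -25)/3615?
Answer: 2751802/2782345 ≈ 0.98902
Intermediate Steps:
J = 23 (J = 14 + 9 = 23)
N(T, f) = 19 + T (N(T, f) = (-4 + T) + 23 = 19 + T)
4460/4618 + N(65, -25)/3615 = 4460/4618 + (19 + 65)/3615 = 4460*(1/4618) + 84*(1/3615) = 2230/2309 + 28/1205 = 2751802/2782345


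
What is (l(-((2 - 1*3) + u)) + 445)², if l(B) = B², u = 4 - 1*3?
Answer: 198025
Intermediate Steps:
u = 1 (u = 4 - 3 = 1)
(l(-((2 - 1*3) + u)) + 445)² = ((-((2 - 1*3) + 1))² + 445)² = ((-((2 - 3) + 1))² + 445)² = ((-(-1 + 1))² + 445)² = ((-1*0)² + 445)² = (0² + 445)² = (0 + 445)² = 445² = 198025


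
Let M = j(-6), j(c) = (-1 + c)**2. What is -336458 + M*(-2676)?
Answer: -467582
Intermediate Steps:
M = 49 (M = (-1 - 6)**2 = (-7)**2 = 49)
-336458 + M*(-2676) = -336458 + 49*(-2676) = -336458 - 131124 = -467582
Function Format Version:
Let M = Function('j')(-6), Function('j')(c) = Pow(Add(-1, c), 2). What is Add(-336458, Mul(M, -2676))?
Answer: -467582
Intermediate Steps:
M = 49 (M = Pow(Add(-1, -6), 2) = Pow(-7, 2) = 49)
Add(-336458, Mul(M, -2676)) = Add(-336458, Mul(49, -2676)) = Add(-336458, -131124) = -467582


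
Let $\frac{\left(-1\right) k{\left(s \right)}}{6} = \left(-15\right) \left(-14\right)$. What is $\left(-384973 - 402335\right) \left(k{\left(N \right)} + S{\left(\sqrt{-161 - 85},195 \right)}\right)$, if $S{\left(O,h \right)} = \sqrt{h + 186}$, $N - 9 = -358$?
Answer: $992008080 - 787308 \sqrt{381} \approx 9.7664 \cdot 10^{8}$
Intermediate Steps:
$N = -349$ ($N = 9 - 358 = -349$)
$k{\left(s \right)} = -1260$ ($k{\left(s \right)} = - 6 \left(\left(-15\right) \left(-14\right)\right) = \left(-6\right) 210 = -1260$)
$S{\left(O,h \right)} = \sqrt{186 + h}$
$\left(-384973 - 402335\right) \left(k{\left(N \right)} + S{\left(\sqrt{-161 - 85},195 \right)}\right) = \left(-384973 - 402335\right) \left(-1260 + \sqrt{186 + 195}\right) = - 787308 \left(-1260 + \sqrt{381}\right) = 992008080 - 787308 \sqrt{381}$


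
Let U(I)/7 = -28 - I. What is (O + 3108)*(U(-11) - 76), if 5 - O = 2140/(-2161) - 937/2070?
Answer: -181112674171/298218 ≈ -6.0732e+5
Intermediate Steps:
O = 28821007/4473270 (O = 5 - (2140/(-2161) - 937/2070) = 5 - (2140*(-1/2161) - 937*1/2070) = 5 - (-2140/2161 - 937/2070) = 5 - 1*(-6454657/4473270) = 5 + 6454657/4473270 = 28821007/4473270 ≈ 6.4429)
U(I) = -196 - 7*I (U(I) = 7*(-28 - I) = -196 - 7*I)
(O + 3108)*(U(-11) - 76) = (28821007/4473270 + 3108)*((-196 - 7*(-11)) - 76) = 13931744167*((-196 + 77) - 76)/4473270 = 13931744167*(-119 - 76)/4473270 = (13931744167/4473270)*(-195) = -181112674171/298218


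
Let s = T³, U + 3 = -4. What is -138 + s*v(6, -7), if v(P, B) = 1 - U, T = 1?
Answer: -130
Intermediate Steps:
U = -7 (U = -3 - 4 = -7)
v(P, B) = 8 (v(P, B) = 1 - 1*(-7) = 1 + 7 = 8)
s = 1 (s = 1³ = 1)
-138 + s*v(6, -7) = -138 + 1*8 = -138 + 8 = -130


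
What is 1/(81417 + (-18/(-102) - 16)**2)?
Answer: 289/23601874 ≈ 1.2245e-5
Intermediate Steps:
1/(81417 + (-18/(-102) - 16)**2) = 1/(81417 + (-18*(-1/102) - 16)**2) = 1/(81417 + (3/17 - 16)**2) = 1/(81417 + (-269/17)**2) = 1/(81417 + 72361/289) = 1/(23601874/289) = 289/23601874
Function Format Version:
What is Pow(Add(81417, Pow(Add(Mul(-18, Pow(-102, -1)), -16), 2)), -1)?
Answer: Rational(289, 23601874) ≈ 1.2245e-5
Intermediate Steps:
Pow(Add(81417, Pow(Add(Mul(-18, Pow(-102, -1)), -16), 2)), -1) = Pow(Add(81417, Pow(Add(Mul(-18, Rational(-1, 102)), -16), 2)), -1) = Pow(Add(81417, Pow(Add(Rational(3, 17), -16), 2)), -1) = Pow(Add(81417, Pow(Rational(-269, 17), 2)), -1) = Pow(Add(81417, Rational(72361, 289)), -1) = Pow(Rational(23601874, 289), -1) = Rational(289, 23601874)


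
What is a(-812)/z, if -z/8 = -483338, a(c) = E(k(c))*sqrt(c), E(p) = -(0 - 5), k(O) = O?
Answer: 5*I*sqrt(203)/1933352 ≈ 3.6847e-5*I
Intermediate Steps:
E(p) = 5 (E(p) = -1*(-5) = 5)
a(c) = 5*sqrt(c)
z = 3866704 (z = -8*(-483338) = 3866704)
a(-812)/z = (5*sqrt(-812))/3866704 = (5*(2*I*sqrt(203)))*(1/3866704) = (10*I*sqrt(203))*(1/3866704) = 5*I*sqrt(203)/1933352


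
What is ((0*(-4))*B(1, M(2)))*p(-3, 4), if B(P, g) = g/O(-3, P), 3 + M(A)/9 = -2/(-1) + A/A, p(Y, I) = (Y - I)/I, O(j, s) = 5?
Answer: 0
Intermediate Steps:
p(Y, I) = (Y - I)/I
M(A) = 0 (M(A) = -27 + 9*(-2/(-1) + A/A) = -27 + 9*(-2*(-1) + 1) = -27 + 9*(2 + 1) = -27 + 9*3 = -27 + 27 = 0)
B(P, g) = g/5
((0*(-4))*B(1, M(2)))*p(-3, 4) = ((0*(-4))*((⅕)*0))*((-3 - 1*4)/4) = (0*0)*((-3 - 4)/4) = 0*((¼)*(-7)) = 0*(-7/4) = 0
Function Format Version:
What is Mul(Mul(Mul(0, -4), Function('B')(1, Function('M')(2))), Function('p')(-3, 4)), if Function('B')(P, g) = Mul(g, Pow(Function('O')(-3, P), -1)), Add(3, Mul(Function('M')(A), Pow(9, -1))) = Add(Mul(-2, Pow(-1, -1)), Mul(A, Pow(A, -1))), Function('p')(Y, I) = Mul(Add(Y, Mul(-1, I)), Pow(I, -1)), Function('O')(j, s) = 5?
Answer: 0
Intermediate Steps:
Function('p')(Y, I) = Mul(Pow(I, -1), Add(Y, Mul(-1, I)))
Function('M')(A) = 0 (Function('M')(A) = Add(-27, Mul(9, Add(Mul(-2, Pow(-1, -1)), Mul(A, Pow(A, -1))))) = Add(-27, Mul(9, Add(Mul(-2, -1), 1))) = Add(-27, Mul(9, Add(2, 1))) = Add(-27, Mul(9, 3)) = Add(-27, 27) = 0)
Function('B')(P, g) = Mul(Rational(1, 5), g) (Function('B')(P, g) = Mul(g, Pow(5, -1)) = Mul(g, Rational(1, 5)) = Mul(Rational(1, 5), g))
Mul(Mul(Mul(0, -4), Function('B')(1, Function('M')(2))), Function('p')(-3, 4)) = Mul(Mul(Mul(0, -4), Mul(Rational(1, 5), 0)), Mul(Pow(4, -1), Add(-3, Mul(-1, 4)))) = Mul(Mul(0, 0), Mul(Rational(1, 4), Add(-3, -4))) = Mul(0, Mul(Rational(1, 4), -7)) = Mul(0, Rational(-7, 4)) = 0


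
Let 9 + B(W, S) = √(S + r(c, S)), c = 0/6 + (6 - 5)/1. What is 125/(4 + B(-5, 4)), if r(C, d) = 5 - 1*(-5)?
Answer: -625/11 - 125*√14/11 ≈ -99.337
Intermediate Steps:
c = 1 (c = 0*(⅙) + 1*1 = 0 + 1 = 1)
r(C, d) = 10 (r(C, d) = 5 + 5 = 10)
B(W, S) = -9 + √(10 + S) (B(W, S) = -9 + √(S + 10) = -9 + √(10 + S))
125/(4 + B(-5, 4)) = 125/(4 + (-9 + √(10 + 4))) = 125/(4 + (-9 + √14)) = 125/(-5 + √14)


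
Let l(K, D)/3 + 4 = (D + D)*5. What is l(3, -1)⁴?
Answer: 3111696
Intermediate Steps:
l(K, D) = -12 + 30*D (l(K, D) = -12 + 3*((D + D)*5) = -12 + 3*((2*D)*5) = -12 + 3*(10*D) = -12 + 30*D)
l(3, -1)⁴ = (-12 + 30*(-1))⁴ = (-12 - 30)⁴ = (-42)⁴ = 3111696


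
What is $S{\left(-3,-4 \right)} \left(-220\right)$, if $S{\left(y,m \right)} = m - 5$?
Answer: $1980$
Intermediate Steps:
$S{\left(y,m \right)} = -5 + m$
$S{\left(-3,-4 \right)} \left(-220\right) = \left(-5 - 4\right) \left(-220\right) = \left(-9\right) \left(-220\right) = 1980$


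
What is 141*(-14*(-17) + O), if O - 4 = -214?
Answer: 3948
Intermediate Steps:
O = -210 (O = 4 - 214 = -210)
141*(-14*(-17) + O) = 141*(-14*(-17) - 210) = 141*(238 - 210) = 141*28 = 3948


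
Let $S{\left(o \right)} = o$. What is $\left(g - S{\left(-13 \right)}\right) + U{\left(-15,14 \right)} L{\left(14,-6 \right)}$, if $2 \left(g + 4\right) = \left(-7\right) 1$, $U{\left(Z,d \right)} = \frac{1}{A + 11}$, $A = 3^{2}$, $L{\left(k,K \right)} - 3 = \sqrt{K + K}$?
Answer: $\frac{113}{20} + \frac{i \sqrt{3}}{10} \approx 5.65 + 0.17321 i$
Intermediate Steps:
$L{\left(k,K \right)} = 3 + \sqrt{2} \sqrt{K}$ ($L{\left(k,K \right)} = 3 + \sqrt{K + K} = 3 + \sqrt{2 K} = 3 + \sqrt{2} \sqrt{K}$)
$A = 9$
$U{\left(Z,d \right)} = \frac{1}{20}$ ($U{\left(Z,d \right)} = \frac{1}{9 + 11} = \frac{1}{20}$)
$g = - \frac{15}{2}$ ($g = -4 + \frac{\left(-7\right) 1}{2} = -4 + \frac{1}{2} \left(-7\right) = -4 - \frac{7}{2} = - \frac{15}{2} \approx -7.5$)
$\left(g - S{\left(-13 \right)}\right) + U{\left(-15,14 \right)} L{\left(14,-6 \right)} = \left(- \frac{15}{2} - -13\right) + \frac{3 + \sqrt{2} \sqrt{-6}}{20} = \left(- \frac{15}{2} + 13\right) + \frac{3 + \sqrt{2} i \sqrt{6}}{20} = \frac{11}{2} + \frac{3 + 2 i \sqrt{3}}{20} = \frac{11}{2} + \left(\frac{3}{20} + \frac{i \sqrt{3}}{10}\right) = \frac{113}{20} + \frac{i \sqrt{3}}{10}$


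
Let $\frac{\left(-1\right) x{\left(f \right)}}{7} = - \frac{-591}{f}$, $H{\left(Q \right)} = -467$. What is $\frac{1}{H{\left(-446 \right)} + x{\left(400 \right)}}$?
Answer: $- \frac{400}{190937} \approx -0.0020949$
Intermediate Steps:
$x{\left(f \right)} = - \frac{4137}{f}$ ($x{\left(f \right)} = - 7 \left(- \frac{-591}{f}\right) = - 7 \frac{591}{f} = - \frac{4137}{f}$)
$\frac{1}{H{\left(-446 \right)} + x{\left(400 \right)}} = \frac{1}{-467 - \frac{4137}{400}} = \frac{1}{- \frac{190937}{400}} = - \frac{400}{190937}$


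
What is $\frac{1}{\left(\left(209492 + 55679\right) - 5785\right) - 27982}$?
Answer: $\frac{1}{231404} \approx 4.3214 \cdot 10^{-6}$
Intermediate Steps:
$\frac{1}{\left(\left(209492 + 55679\right) - 5785\right) - 27982} = \frac{1}{\left(265171 - 5785\right) - 27982} = \frac{1}{259386 - 27982} = \frac{1}{231404}$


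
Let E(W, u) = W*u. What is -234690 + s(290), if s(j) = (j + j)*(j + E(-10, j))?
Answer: -1748490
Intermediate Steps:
s(j) = -18*j² (s(j) = (j + j)*(j - 10*j) = (2*j)*(-9*j) = -18*j²)
-234690 + s(290) = -234690 - 18*290² = -234690 - 18*84100 = -234690 - 1513800 = -1748490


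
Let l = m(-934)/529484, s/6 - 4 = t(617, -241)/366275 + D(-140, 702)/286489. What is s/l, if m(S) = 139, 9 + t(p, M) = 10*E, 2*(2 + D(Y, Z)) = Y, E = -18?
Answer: 3886886616555912/42524176175 ≈ 91404.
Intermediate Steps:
D(Y, Z) = -2 + Y/2
t(p, M) = -189 (t(p, M) = -9 + 10*(-18) = -9 - 180 = -189)
s = 7340895318/305929325 (s = 24 + 6*(-189/366275 + (-2 + (½)*(-140))/286489) = 24 + 6*(-189*1/366275 + (-2 - 70)*(1/286489)) = 24 + 6*(-27/52325 - 72*1/286489) = 24 + 6*(-27/52325 - 72/286489) = 24 + 6*(-234747/305929325) = 24 - 1408482/305929325 = 7340895318/305929325 ≈ 23.995)
l = 139/529484 ≈ 0.00026252
s/l = 7340895318/(305929325*(139/529484)) = (7340895318/305929325)*(529484/139) = 3886886616555912/42524176175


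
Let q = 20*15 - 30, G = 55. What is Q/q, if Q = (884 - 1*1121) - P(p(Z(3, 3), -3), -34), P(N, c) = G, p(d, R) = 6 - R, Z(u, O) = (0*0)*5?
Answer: -146/135 ≈ -1.0815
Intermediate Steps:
Z(u, O) = 0 (Z(u, O) = 0*5 = 0)
q = 270 (q = 300 - 30 = 270)
P(N, c) = 55
Q = -292 (Q = (884 - 1*1121) - 1*55 = (884 - 1121) - 55 = -237 - 55 = -292)
Q/q = -292/270 = -292*1/270 = -146/135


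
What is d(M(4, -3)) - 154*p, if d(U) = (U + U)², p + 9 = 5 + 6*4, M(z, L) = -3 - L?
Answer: -3080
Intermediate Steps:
p = 20 (p = -9 + (5 + 6*4) = -9 + (5 + 24) = -9 + 29 = 20)
d(U) = 4*U² (d(U) = (2*U)² = 4*U²)
d(M(4, -3)) - 154*p = 4*(-3 - 1*(-3))² - 154*20 = 4*(-3 + 3)² - 3080 = 4*0² - 3080 = 4*0 - 3080 = 0 - 3080 = -3080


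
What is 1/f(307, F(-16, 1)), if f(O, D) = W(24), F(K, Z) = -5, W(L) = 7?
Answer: ⅐ ≈ 0.14286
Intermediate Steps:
f(O, D) = 7
1/f(307, F(-16, 1)) = 1/7 = ⅐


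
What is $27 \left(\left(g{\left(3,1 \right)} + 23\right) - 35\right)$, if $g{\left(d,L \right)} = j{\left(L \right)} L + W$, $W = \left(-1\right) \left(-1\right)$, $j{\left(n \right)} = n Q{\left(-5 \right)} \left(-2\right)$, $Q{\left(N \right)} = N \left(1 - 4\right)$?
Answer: $-1107$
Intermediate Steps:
$Q{\left(N \right)} = - 3 N$ ($Q{\left(N \right)} = N \left(-3\right) = - 3 N$)
$j{\left(n \right)} = - 30 n$ ($j{\left(n \right)} = n \left(\left(-3\right) \left(-5\right)\right) \left(-2\right) = n 15 \left(-2\right) = 15 n \left(-2\right) = - 30 n$)
$W = 1$
$g{\left(d,L \right)} = 1 - 30 L^{2}$ ($g{\left(d,L \right)} = - 30 L L + 1 = - 30 L^{2} + 1 = 1 - 30 L^{2}$)
$27 \left(\left(g{\left(3,1 \right)} + 23\right) - 35\right) = 27 \left(\left(\left(1 - 30 \cdot 1^{2}\right) + 23\right) - 35\right) = 27 \left(\left(\left(1 - 30\right) + 23\right) - 35\right) = 27 \left(\left(-29 + 23\right) - 35\right) = 27 \left(-6 - 35\right) = 27 \left(-41\right) = -1107$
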